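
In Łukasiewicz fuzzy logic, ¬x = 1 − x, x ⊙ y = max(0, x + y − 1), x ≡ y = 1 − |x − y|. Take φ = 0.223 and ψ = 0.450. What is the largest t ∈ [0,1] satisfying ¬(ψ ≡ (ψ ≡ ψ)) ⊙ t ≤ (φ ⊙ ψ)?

0.450

ψ ≡ ψ = 1 − |0.450 − 0.450| = 1 − 0.000 = 1.000
ψ ≡ (ψ ≡ ψ) = 1 − |0.450 − 1.000| = 1 − 0.550 = 0.450
¬(ψ ≡ (ψ ≡ ψ)) = 1 − 0.450 = 0.550
So the left factor is ¬(ψ ≡ (ψ ≡ ψ)) = 0.550.
φ ⊙ ψ = max(0, 0.223 + 0.450 − 1) = max(0, -0.327) = 0.000
So the right-hand bound is φ ⊙ ψ = 0.000.
The residuum of the Łukasiewicz t-norm gives the supremum: min(1, 1 − 0.550 + 0.000).
1 − 0.550 + 0.000 = 0.450, so t = min(1, 0.450) = 0.450.
Check: 0.550 ⊙ 0.450 = max(0, 0.000) = 0.000 ≤ 0.000.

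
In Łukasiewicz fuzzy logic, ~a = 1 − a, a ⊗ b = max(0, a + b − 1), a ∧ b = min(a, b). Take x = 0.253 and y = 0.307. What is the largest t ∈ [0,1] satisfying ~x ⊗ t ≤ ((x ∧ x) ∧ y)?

0.506

~x = 1 − 0.253 = 0.747
So the left factor is ~x = 0.747.
x ∧ x = min(0.253, 0.253) = 0.253
(x ∧ x) ∧ y = min(0.253, 0.307) = 0.253
So the right-hand bound is (x ∧ x) ∧ y = 0.253.
The residuum of the Łukasiewicz t-norm gives the supremum: min(1, 1 − 0.747 + 0.253).
1 − 0.747 + 0.253 = 0.506, so t = min(1, 0.506) = 0.506.
Check: 0.747 ⊗ 0.506 = max(0, 0.253) = 0.253 ≤ 0.253.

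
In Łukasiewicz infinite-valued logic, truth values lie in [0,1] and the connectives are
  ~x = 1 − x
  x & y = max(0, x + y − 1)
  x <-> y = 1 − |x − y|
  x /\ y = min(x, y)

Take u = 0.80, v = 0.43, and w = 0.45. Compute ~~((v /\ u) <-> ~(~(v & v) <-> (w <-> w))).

0.57

v /\ u = min(0.43, 0.80) = 0.43
v & v = max(0, 0.43 + 0.43 − 1) = max(0, -0.14) = 0.00
~(v & v) = 1 − 0.00 = 1.00
w <-> w = 1 − |0.45 − 0.45| = 1 − 0.00 = 1.00
~(v & v) <-> (w <-> w) = 1 − |1.00 − 1.00| = 1 − 0.00 = 1.00
~(~(v & v) <-> (w <-> w)) = 1 − 1.00 = 0.00
(v /\ u) <-> ~(~(v & v) <-> (w <-> w)) = 1 − |0.43 − 0.00| = 1 − 0.43 = 0.57
~((v /\ u) <-> ~(~(v & v) <-> (w <-> w))) = 1 − 0.57 = 0.43
~~((v /\ u) <-> ~(~(v & v) <-> (w <-> w))) = 1 − 0.43 = 0.57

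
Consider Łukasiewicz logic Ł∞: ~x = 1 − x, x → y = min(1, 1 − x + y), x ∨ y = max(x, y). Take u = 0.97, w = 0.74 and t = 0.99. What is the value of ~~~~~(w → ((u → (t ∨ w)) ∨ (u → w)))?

t ∨ w = max(0.99, 0.74) = 0.99
u → (t ∨ w) = min(1, 1 − 0.97 + 0.99) = min(1, 1.02) = 1.00
u → w = min(1, 1 − 0.97 + 0.74) = min(1, 0.77) = 0.77
(u → (t ∨ w)) ∨ (u → w) = max(1.00, 0.77) = 1.00
w → ((u → (t ∨ w)) ∨ (u → w)) = min(1, 1 − 0.74 + 1.00) = min(1, 1.26) = 1.00
~(w → ((u → (t ∨ w)) ∨ (u → w))) = 1 − 1.00 = 0.00
~~(w → ((u → (t ∨ w)) ∨ (u → w))) = 1 − 0.00 = 1.00
~~~(w → ((u → (t ∨ w)) ∨ (u → w))) = 1 − 1.00 = 0.00
~~~~(w → ((u → (t ∨ w)) ∨ (u → w))) = 1 − 0.00 = 1.00
~~~~~(w → ((u → (t ∨ w)) ∨ (u → w))) = 1 − 1.00 = 0.00

0.00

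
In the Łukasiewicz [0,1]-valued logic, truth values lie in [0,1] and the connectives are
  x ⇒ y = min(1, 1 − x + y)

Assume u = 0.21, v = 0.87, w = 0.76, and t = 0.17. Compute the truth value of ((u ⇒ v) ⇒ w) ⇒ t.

u ⇒ v = min(1, 1 − 0.21 + 0.87) = min(1, 1.66) = 1.00
(u ⇒ v) ⇒ w = min(1, 1 − 1.00 + 0.76) = min(1, 0.76) = 0.76
((u ⇒ v) ⇒ w) ⇒ t = min(1, 1 − 0.76 + 0.17) = min(1, 0.41) = 0.41

0.41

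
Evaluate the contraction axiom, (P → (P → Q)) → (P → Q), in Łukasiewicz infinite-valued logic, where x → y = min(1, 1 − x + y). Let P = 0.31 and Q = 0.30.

P → Q = min(1, 1 − 0.31 + 0.30) = min(1, 0.99) = 0.99
P → (P → Q) = min(1, 1 − 0.31 + 0.99) = min(1, 1.68) = 1.00
(P → (P → Q)) → (P → Q) = min(1, 1 − 1.00 + 0.99) = min(1, 0.99) = 0.99
(The value 0.99 < 1 shows this instance is not satisfied; fails in Ł∞ (the t-norm is not idempotent).)

0.99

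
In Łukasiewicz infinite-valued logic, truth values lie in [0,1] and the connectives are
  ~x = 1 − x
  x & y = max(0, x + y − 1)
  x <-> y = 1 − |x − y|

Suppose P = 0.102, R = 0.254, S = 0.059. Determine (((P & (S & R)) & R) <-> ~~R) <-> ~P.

0.848

S & R = max(0, 0.059 + 0.254 − 1) = max(0, -0.687) = 0.000
P & (S & R) = max(0, 0.102 + 0.000 − 1) = max(0, -0.898) = 0.000
(P & (S & R)) & R = max(0, 0.000 + 0.254 − 1) = max(0, -0.746) = 0.000
~R = 1 − 0.254 = 0.746
~~R = 1 − 0.746 = 0.254
((P & (S & R)) & R) <-> ~~R = 1 − |0.000 − 0.254| = 1 − 0.254 = 0.746
~P = 1 − 0.102 = 0.898
(((P & (S & R)) & R) <-> ~~R) <-> ~P = 1 − |0.746 − 0.898| = 1 − 0.152 = 0.848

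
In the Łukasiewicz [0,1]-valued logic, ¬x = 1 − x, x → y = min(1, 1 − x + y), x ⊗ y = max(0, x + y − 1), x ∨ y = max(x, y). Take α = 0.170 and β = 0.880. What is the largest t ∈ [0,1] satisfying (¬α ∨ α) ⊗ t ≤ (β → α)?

0.460

¬α = 1 − 0.170 = 0.830
¬α ∨ α = max(0.830, 0.170) = 0.830
So the left factor is ¬α ∨ α = 0.830.
β → α = min(1, 1 − 0.880 + 0.170) = min(1, 0.290) = 0.290
So the right-hand bound is β → α = 0.290.
The residuum of the Łukasiewicz t-norm gives the supremum: min(1, 1 − 0.830 + 0.290).
1 − 0.830 + 0.290 = 0.460, so t = min(1, 0.460) = 0.460.
Check: 0.830 ⊗ 0.460 = max(0, 0.290) = 0.290 ≤ 0.290.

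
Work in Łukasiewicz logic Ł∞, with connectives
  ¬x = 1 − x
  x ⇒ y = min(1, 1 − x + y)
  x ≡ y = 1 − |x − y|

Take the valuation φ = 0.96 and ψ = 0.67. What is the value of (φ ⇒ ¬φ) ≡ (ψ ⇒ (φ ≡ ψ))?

0.08

¬φ = 1 − 0.96 = 0.04
φ ⇒ ¬φ = min(1, 1 − 0.96 + 0.04) = min(1, 0.08) = 0.08
φ ≡ ψ = 1 − |0.96 − 0.67| = 1 − 0.29 = 0.71
ψ ⇒ (φ ≡ ψ) = min(1, 1 − 0.67 + 0.71) = min(1, 1.04) = 1.00
(φ ⇒ ¬φ) ≡ (ψ ⇒ (φ ≡ ψ)) = 1 − |0.08 − 1.00| = 1 − 0.92 = 0.08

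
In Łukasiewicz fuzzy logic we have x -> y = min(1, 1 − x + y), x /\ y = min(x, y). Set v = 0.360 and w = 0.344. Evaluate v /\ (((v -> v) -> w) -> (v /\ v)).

0.360

v -> v = min(1, 1 − 0.360 + 0.360) = min(1, 1.000) = 1.000
(v -> v) -> w = min(1, 1 − 1.000 + 0.344) = min(1, 0.344) = 0.344
v /\ v = min(0.360, 0.360) = 0.360
((v -> v) -> w) -> (v /\ v) = min(1, 1 − 0.344 + 0.360) = min(1, 1.016) = 1.000
v /\ (((v -> v) -> w) -> (v /\ v)) = min(0.360, 1.000) = 0.360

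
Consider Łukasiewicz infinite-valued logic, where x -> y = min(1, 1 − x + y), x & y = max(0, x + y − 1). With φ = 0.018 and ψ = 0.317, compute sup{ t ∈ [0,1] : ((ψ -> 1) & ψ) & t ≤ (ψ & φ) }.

ψ -> 1 = min(1, 1 − 0.317 + 1.000) = min(1, 1.683) = 1.000
(ψ -> 1) & ψ = max(0, 1.000 + 0.317 − 1) = max(0, 0.317) = 0.317
So the left factor is (ψ -> 1) & ψ = 0.317.
ψ & φ = max(0, 0.317 + 0.018 − 1) = max(0, -0.665) = 0.000
So the right-hand bound is ψ & φ = 0.000.
The residuum of the Łukasiewicz t-norm gives the supremum: min(1, 1 − 0.317 + 0.000).
1 − 0.317 + 0.000 = 0.683, so t = min(1, 0.683) = 0.683.
Check: 0.317 & 0.683 = max(0, 0.000) = 0.000 ≤ 0.000.

0.683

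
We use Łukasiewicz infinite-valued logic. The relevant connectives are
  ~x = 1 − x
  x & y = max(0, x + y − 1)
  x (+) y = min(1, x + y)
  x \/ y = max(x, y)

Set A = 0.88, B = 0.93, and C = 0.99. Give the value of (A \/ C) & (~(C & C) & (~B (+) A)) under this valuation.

A \/ C = max(0.88, 0.99) = 0.99
C & C = max(0, 0.99 + 0.99 − 1) = max(0, 0.98) = 0.98
~(C & C) = 1 − 0.98 = 0.02
~B = 1 − 0.93 = 0.07
~B (+) A = min(1, 0.07 + 0.88) = min(1, 0.95) = 0.95
~(C & C) & (~B (+) A) = max(0, 0.02 + 0.95 − 1) = max(0, -0.03) = 0.00
(A \/ C) & (~(C & C) & (~B (+) A)) = max(0, 0.99 + 0.00 − 1) = max(0, -0.01) = 0.00

0.00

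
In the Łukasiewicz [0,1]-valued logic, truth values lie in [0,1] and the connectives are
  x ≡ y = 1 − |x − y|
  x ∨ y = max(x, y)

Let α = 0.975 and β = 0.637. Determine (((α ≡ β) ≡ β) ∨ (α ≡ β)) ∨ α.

α ≡ β = 1 − |0.975 − 0.637| = 1 − 0.338 = 0.662
(α ≡ β) ≡ β = 1 − |0.662 − 0.637| = 1 − 0.025 = 0.975
((α ≡ β) ≡ β) ∨ (α ≡ β) = max(0.975, 0.662) = 0.975
(((α ≡ β) ≡ β) ∨ (α ≡ β)) ∨ α = max(0.975, 0.975) = 0.975

0.975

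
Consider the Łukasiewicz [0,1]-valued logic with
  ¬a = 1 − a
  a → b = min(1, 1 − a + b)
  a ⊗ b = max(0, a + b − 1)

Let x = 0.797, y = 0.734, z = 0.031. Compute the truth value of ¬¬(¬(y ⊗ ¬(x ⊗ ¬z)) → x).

0.797

¬z = 1 − 0.031 = 0.969
x ⊗ ¬z = max(0, 0.797 + 0.969 − 1) = max(0, 0.766) = 0.766
¬(x ⊗ ¬z) = 1 − 0.766 = 0.234
y ⊗ ¬(x ⊗ ¬z) = max(0, 0.734 + 0.234 − 1) = max(0, -0.032) = 0.000
¬(y ⊗ ¬(x ⊗ ¬z)) = 1 − 0.000 = 1.000
¬(y ⊗ ¬(x ⊗ ¬z)) → x = min(1, 1 − 1.000 + 0.797) = min(1, 0.797) = 0.797
¬(¬(y ⊗ ¬(x ⊗ ¬z)) → x) = 1 − 0.797 = 0.203
¬¬(¬(y ⊗ ¬(x ⊗ ¬z)) → x) = 1 − 0.203 = 0.797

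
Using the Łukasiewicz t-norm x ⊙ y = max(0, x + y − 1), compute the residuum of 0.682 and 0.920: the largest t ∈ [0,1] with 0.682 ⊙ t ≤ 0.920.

1.000

The residuum of the Łukasiewicz t-norm gives the supremum: min(1, 1 − 0.682 + 0.920).
1 − 0.682 + 0.920 = 1.238, so t = min(1, 1.238) = 1.000.
Check: 0.682 ⊙ 1.000 = max(0, 0.682) = 0.682 ≤ 0.920.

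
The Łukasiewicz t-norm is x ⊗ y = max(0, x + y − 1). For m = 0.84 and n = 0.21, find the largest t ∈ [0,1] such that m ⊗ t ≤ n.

0.37

The residuum of the Łukasiewicz t-norm gives the supremum: min(1, 1 − 0.84 + 0.21).
1 − 0.84 + 0.21 = 0.37, so t = min(1, 0.37) = 0.37.
Check: 0.84 ⊗ 0.37 = max(0, 0.21) = 0.21 ≤ 0.21.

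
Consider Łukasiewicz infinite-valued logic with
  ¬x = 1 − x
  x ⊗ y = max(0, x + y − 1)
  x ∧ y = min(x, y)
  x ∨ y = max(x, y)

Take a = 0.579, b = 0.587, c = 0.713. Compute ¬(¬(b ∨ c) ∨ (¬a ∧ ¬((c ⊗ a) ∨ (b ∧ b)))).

b ∨ c = max(0.587, 0.713) = 0.713
¬(b ∨ c) = 1 − 0.713 = 0.287
¬a = 1 − 0.579 = 0.421
c ⊗ a = max(0, 0.713 + 0.579 − 1) = max(0, 0.292) = 0.292
b ∧ b = min(0.587, 0.587) = 0.587
(c ⊗ a) ∨ (b ∧ b) = max(0.292, 0.587) = 0.587
¬((c ⊗ a) ∨ (b ∧ b)) = 1 − 0.587 = 0.413
¬a ∧ ¬((c ⊗ a) ∨ (b ∧ b)) = min(0.421, 0.413) = 0.413
¬(b ∨ c) ∨ (¬a ∧ ¬((c ⊗ a) ∨ (b ∧ b))) = max(0.287, 0.413) = 0.413
¬(¬(b ∨ c) ∨ (¬a ∧ ¬((c ⊗ a) ∨ (b ∧ b)))) = 1 − 0.413 = 0.587

0.587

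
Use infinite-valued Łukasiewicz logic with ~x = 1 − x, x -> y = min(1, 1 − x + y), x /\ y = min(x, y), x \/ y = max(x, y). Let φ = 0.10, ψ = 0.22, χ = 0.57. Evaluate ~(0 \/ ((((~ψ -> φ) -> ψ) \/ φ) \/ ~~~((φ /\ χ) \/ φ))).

~ψ = 1 − 0.22 = 0.78
~ψ -> φ = min(1, 1 − 0.78 + 0.10) = min(1, 0.32) = 0.32
(~ψ -> φ) -> ψ = min(1, 1 − 0.32 + 0.22) = min(1, 0.90) = 0.90
((~ψ -> φ) -> ψ) \/ φ = max(0.90, 0.10) = 0.90
φ /\ χ = min(0.10, 0.57) = 0.10
(φ /\ χ) \/ φ = max(0.10, 0.10) = 0.10
~((φ /\ χ) \/ φ) = 1 − 0.10 = 0.90
~~((φ /\ χ) \/ φ) = 1 − 0.90 = 0.10
~~~((φ /\ χ) \/ φ) = 1 − 0.10 = 0.90
(((~ψ -> φ) -> ψ) \/ φ) \/ ~~~((φ /\ χ) \/ φ) = max(0.90, 0.90) = 0.90
0 \/ ((((~ψ -> φ) -> ψ) \/ φ) \/ ~~~((φ /\ χ) \/ φ)) = max(0.00, 0.90) = 0.90
~(0 \/ ((((~ψ -> φ) -> ψ) \/ φ) \/ ~~~((φ /\ χ) \/ φ))) = 1 − 0.90 = 0.10

0.10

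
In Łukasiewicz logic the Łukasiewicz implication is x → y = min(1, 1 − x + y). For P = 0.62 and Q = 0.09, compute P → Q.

P → Q = min(1, 1 − 0.62 + 0.09) = min(1, 0.47) = 0.47
For comparison, the Gödel implication (1 if x ≤ y else y) would give 0.09.

0.47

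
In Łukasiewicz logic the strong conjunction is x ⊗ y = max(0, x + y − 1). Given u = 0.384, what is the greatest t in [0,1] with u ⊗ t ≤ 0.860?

1.000

The residuum of the Łukasiewicz t-norm gives the supremum: min(1, 1 − 0.384 + 0.860).
1 − 0.384 + 0.860 = 1.476, so t = min(1, 1.476) = 1.000.
Check: 0.384 ⊗ 1.000 = max(0, 0.384) = 0.384 ≤ 0.860.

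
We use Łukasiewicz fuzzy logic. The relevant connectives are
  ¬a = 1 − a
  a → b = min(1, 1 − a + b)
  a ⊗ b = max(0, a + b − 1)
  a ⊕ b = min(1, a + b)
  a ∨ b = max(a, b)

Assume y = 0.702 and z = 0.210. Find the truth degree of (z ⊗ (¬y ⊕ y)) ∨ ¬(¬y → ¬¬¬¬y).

0.210

¬y = 1 − 0.702 = 0.298
¬y ⊕ y = min(1, 0.298 + 0.702) = min(1, 1.000) = 1.000
z ⊗ (¬y ⊕ y) = max(0, 0.210 + 1.000 − 1) = max(0, 0.210) = 0.210
¬¬y = 1 − 0.298 = 0.702
¬¬¬y = 1 − 0.702 = 0.298
¬¬¬¬y = 1 − 0.298 = 0.702
¬y → ¬¬¬¬y = min(1, 1 − 0.298 + 0.702) = min(1, 1.404) = 1.000
¬(¬y → ¬¬¬¬y) = 1 − 1.000 = 0.000
(z ⊗ (¬y ⊕ y)) ∨ ¬(¬y → ¬¬¬¬y) = max(0.210, 0.000) = 0.210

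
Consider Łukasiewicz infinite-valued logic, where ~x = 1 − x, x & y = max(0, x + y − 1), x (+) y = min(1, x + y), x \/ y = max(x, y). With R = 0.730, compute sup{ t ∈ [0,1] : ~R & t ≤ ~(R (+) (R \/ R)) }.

~R = 1 − 0.730 = 0.270
So the left factor is ~R = 0.270.
R \/ R = max(0.730, 0.730) = 0.730
R (+) (R \/ R) = min(1, 0.730 + 0.730) = min(1, 1.460) = 1.000
~(R (+) (R \/ R)) = 1 − 1.000 = 0.000
So the right-hand bound is ~(R (+) (R \/ R)) = 0.000.
The residuum of the Łukasiewicz t-norm gives the supremum: min(1, 1 − 0.270 + 0.000).
1 − 0.270 + 0.000 = 0.730, so t = min(1, 0.730) = 0.730.
Check: 0.270 & 0.730 = max(0, 0.000) = 0.000 ≤ 0.000.

0.730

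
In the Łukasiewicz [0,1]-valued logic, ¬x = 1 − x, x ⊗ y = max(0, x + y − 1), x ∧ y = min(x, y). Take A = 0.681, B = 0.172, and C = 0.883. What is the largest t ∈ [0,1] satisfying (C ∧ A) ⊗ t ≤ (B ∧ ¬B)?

C ∧ A = min(0.883, 0.681) = 0.681
So the left factor is C ∧ A = 0.681.
¬B = 1 − 0.172 = 0.828
B ∧ ¬B = min(0.172, 0.828) = 0.172
So the right-hand bound is B ∧ ¬B = 0.172.
The residuum of the Łukasiewicz t-norm gives the supremum: min(1, 1 − 0.681 + 0.172).
1 − 0.681 + 0.172 = 0.491, so t = min(1, 0.491) = 0.491.
Check: 0.681 ⊗ 0.491 = max(0, 0.172) = 0.172 ≤ 0.172.

0.491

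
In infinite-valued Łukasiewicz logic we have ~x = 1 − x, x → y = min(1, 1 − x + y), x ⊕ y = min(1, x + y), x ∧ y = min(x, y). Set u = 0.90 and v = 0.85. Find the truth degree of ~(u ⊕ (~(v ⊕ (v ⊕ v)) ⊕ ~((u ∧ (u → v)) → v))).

0.05

v ⊕ v = min(1, 0.85 + 0.85) = min(1, 1.70) = 1.00
v ⊕ (v ⊕ v) = min(1, 0.85 + 1.00) = min(1, 1.85) = 1.00
~(v ⊕ (v ⊕ v)) = 1 − 1.00 = 0.00
u → v = min(1, 1 − 0.90 + 0.85) = min(1, 0.95) = 0.95
u ∧ (u → v) = min(0.90, 0.95) = 0.90
(u ∧ (u → v)) → v = min(1, 1 − 0.90 + 0.85) = min(1, 0.95) = 0.95
~((u ∧ (u → v)) → v) = 1 − 0.95 = 0.05
~(v ⊕ (v ⊕ v)) ⊕ ~((u ∧ (u → v)) → v) = min(1, 0.00 + 0.05) = min(1, 0.05) = 0.05
u ⊕ (~(v ⊕ (v ⊕ v)) ⊕ ~((u ∧ (u → v)) → v)) = min(1, 0.90 + 0.05) = min(1, 0.95) = 0.95
~(u ⊕ (~(v ⊕ (v ⊕ v)) ⊕ ~((u ∧ (u → v)) → v))) = 1 − 0.95 = 0.05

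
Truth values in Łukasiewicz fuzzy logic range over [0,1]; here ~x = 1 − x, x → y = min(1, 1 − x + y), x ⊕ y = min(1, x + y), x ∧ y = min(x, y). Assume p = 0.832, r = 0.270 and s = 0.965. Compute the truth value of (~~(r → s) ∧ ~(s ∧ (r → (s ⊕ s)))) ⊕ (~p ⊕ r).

0.473

r → s = min(1, 1 − 0.270 + 0.965) = min(1, 1.695) = 1.000
~(r → s) = 1 − 1.000 = 0.000
~~(r → s) = 1 − 0.000 = 1.000
s ⊕ s = min(1, 0.965 + 0.965) = min(1, 1.930) = 1.000
r → (s ⊕ s) = min(1, 1 − 0.270 + 1.000) = min(1, 1.730) = 1.000
s ∧ (r → (s ⊕ s)) = min(0.965, 1.000) = 0.965
~(s ∧ (r → (s ⊕ s))) = 1 − 0.965 = 0.035
~~(r → s) ∧ ~(s ∧ (r → (s ⊕ s))) = min(1.000, 0.035) = 0.035
~p = 1 − 0.832 = 0.168
~p ⊕ r = min(1, 0.168 + 0.270) = min(1, 0.438) = 0.438
(~~(r → s) ∧ ~(s ∧ (r → (s ⊕ s)))) ⊕ (~p ⊕ r) = min(1, 0.035 + 0.438) = min(1, 0.473) = 0.473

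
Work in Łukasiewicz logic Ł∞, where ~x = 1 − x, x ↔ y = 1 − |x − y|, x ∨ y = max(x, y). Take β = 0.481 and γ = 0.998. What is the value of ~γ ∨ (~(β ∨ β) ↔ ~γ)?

0.483

~γ = 1 − 0.998 = 0.002
β ∨ β = max(0.481, 0.481) = 0.481
~(β ∨ β) = 1 − 0.481 = 0.519
~(β ∨ β) ↔ ~γ = 1 − |0.519 − 0.002| = 1 − 0.517 = 0.483
~γ ∨ (~(β ∨ β) ↔ ~γ) = max(0.002, 0.483) = 0.483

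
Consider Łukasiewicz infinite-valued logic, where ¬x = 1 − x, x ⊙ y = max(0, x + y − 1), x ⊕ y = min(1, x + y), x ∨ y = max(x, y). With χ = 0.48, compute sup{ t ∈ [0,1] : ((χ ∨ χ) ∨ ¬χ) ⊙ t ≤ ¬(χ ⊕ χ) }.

χ ∨ χ = max(0.48, 0.48) = 0.48
¬χ = 1 − 0.48 = 0.52
(χ ∨ χ) ∨ ¬χ = max(0.48, 0.52) = 0.52
So the left factor is (χ ∨ χ) ∨ ¬χ = 0.52.
χ ⊕ χ = min(1, 0.48 + 0.48) = min(1, 0.96) = 0.96
¬(χ ⊕ χ) = 1 − 0.96 = 0.04
So the right-hand bound is ¬(χ ⊕ χ) = 0.04.
The residuum of the Łukasiewicz t-norm gives the supremum: min(1, 1 − 0.52 + 0.04).
1 − 0.52 + 0.04 = 0.52, so t = min(1, 0.52) = 0.52.
Check: 0.52 ⊙ 0.52 = max(0, 0.04) = 0.04 ≤ 0.04.

0.52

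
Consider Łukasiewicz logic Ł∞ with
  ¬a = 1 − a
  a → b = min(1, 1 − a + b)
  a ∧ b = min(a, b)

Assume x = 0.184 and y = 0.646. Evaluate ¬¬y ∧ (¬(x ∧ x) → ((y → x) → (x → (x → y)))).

¬y = 1 − 0.646 = 0.354
¬¬y = 1 − 0.354 = 0.646
x ∧ x = min(0.184, 0.184) = 0.184
¬(x ∧ x) = 1 − 0.184 = 0.816
y → x = min(1, 1 − 0.646 + 0.184) = min(1, 0.538) = 0.538
x → y = min(1, 1 − 0.184 + 0.646) = min(1, 1.462) = 1.000
x → (x → y) = min(1, 1 − 0.184 + 1.000) = min(1, 1.816) = 1.000
(y → x) → (x → (x → y)) = min(1, 1 − 0.538 + 1.000) = min(1, 1.462) = 1.000
¬(x ∧ x) → ((y → x) → (x → (x → y))) = min(1, 1 − 0.816 + 1.000) = min(1, 1.184) = 1.000
¬¬y ∧ (¬(x ∧ x) → ((y → x) → (x → (x → y)))) = min(0.646, 1.000) = 0.646

0.646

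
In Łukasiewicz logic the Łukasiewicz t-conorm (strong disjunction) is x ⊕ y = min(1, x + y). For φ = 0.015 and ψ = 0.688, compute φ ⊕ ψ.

φ ⊕ ψ = min(1, 0.015 + 0.688) = min(1, 0.703) = 0.703
For comparison, the Gödel t-conorm max(x, y) would give 0.688.

0.703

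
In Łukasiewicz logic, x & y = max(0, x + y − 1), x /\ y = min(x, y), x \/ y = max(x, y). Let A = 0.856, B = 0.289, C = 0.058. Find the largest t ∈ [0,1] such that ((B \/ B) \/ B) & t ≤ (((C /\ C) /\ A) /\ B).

0.769

B \/ B = max(0.289, 0.289) = 0.289
(B \/ B) \/ B = max(0.289, 0.289) = 0.289
So the left factor is (B \/ B) \/ B = 0.289.
C /\ C = min(0.058, 0.058) = 0.058
(C /\ C) /\ A = min(0.058, 0.856) = 0.058
((C /\ C) /\ A) /\ B = min(0.058, 0.289) = 0.058
So the right-hand bound is ((C /\ C) /\ A) /\ B = 0.058.
The residuum of the Łukasiewicz t-norm gives the supremum: min(1, 1 − 0.289 + 0.058).
1 − 0.289 + 0.058 = 0.769, so t = min(1, 0.769) = 0.769.
Check: 0.289 & 0.769 = max(0, 0.058) = 0.058 ≤ 0.058.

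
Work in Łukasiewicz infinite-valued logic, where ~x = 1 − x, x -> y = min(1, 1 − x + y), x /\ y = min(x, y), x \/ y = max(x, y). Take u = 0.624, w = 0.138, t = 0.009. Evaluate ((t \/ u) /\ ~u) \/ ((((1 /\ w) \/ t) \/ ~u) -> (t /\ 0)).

t \/ u = max(0.009, 0.624) = 0.624
~u = 1 − 0.624 = 0.376
(t \/ u) /\ ~u = min(0.624, 0.376) = 0.376
1 /\ w = min(1.000, 0.138) = 0.138
(1 /\ w) \/ t = max(0.138, 0.009) = 0.138
((1 /\ w) \/ t) \/ ~u = max(0.138, 0.376) = 0.376
t /\ 0 = min(0.009, 0.000) = 0.000
(((1 /\ w) \/ t) \/ ~u) -> (t /\ 0) = min(1, 1 − 0.376 + 0.000) = min(1, 0.624) = 0.624
((t \/ u) /\ ~u) \/ ((((1 /\ w) \/ t) \/ ~u) -> (t /\ 0)) = max(0.376, 0.624) = 0.624

0.624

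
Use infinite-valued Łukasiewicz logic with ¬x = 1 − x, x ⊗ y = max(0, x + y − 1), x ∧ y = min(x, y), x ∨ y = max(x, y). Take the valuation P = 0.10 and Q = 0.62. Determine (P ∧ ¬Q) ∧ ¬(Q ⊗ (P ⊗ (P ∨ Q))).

0.10

¬Q = 1 − 0.62 = 0.38
P ∧ ¬Q = min(0.10, 0.38) = 0.10
P ∨ Q = max(0.10, 0.62) = 0.62
P ⊗ (P ∨ Q) = max(0, 0.10 + 0.62 − 1) = max(0, -0.28) = 0.00
Q ⊗ (P ⊗ (P ∨ Q)) = max(0, 0.62 + 0.00 − 1) = max(0, -0.38) = 0.00
¬(Q ⊗ (P ⊗ (P ∨ Q))) = 1 − 0.00 = 1.00
(P ∧ ¬Q) ∧ ¬(Q ⊗ (P ⊗ (P ∨ Q))) = min(0.10, 1.00) = 0.10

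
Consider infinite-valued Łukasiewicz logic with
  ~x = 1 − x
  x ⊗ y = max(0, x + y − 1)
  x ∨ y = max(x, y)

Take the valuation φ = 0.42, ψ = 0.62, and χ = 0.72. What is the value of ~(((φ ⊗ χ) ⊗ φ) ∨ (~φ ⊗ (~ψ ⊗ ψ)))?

1.00

φ ⊗ χ = max(0, 0.42 + 0.72 − 1) = max(0, 0.14) = 0.14
(φ ⊗ χ) ⊗ φ = max(0, 0.14 + 0.42 − 1) = max(0, -0.44) = 0.00
~φ = 1 − 0.42 = 0.58
~ψ = 1 − 0.62 = 0.38
~ψ ⊗ ψ = max(0, 0.38 + 0.62 − 1) = max(0, 0.00) = 0.00
~φ ⊗ (~ψ ⊗ ψ) = max(0, 0.58 + 0.00 − 1) = max(0, -0.42) = 0.00
((φ ⊗ χ) ⊗ φ) ∨ (~φ ⊗ (~ψ ⊗ ψ)) = max(0.00, 0.00) = 0.00
~(((φ ⊗ χ) ⊗ φ) ∨ (~φ ⊗ (~ψ ⊗ ψ))) = 1 − 0.00 = 1.00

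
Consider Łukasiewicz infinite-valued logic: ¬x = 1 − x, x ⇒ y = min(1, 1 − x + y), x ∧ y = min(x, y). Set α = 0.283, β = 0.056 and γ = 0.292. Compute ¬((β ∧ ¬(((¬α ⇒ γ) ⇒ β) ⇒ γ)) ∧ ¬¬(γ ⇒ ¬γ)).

0.944

¬α = 1 − 0.283 = 0.717
¬α ⇒ γ = min(1, 1 − 0.717 + 0.292) = min(1, 0.575) = 0.575
(¬α ⇒ γ) ⇒ β = min(1, 1 − 0.575 + 0.056) = min(1, 0.481) = 0.481
((¬α ⇒ γ) ⇒ β) ⇒ γ = min(1, 1 − 0.481 + 0.292) = min(1, 0.811) = 0.811
¬(((¬α ⇒ γ) ⇒ β) ⇒ γ) = 1 − 0.811 = 0.189
β ∧ ¬(((¬α ⇒ γ) ⇒ β) ⇒ γ) = min(0.056, 0.189) = 0.056
¬γ = 1 − 0.292 = 0.708
γ ⇒ ¬γ = min(1, 1 − 0.292 + 0.708) = min(1, 1.416) = 1.000
¬(γ ⇒ ¬γ) = 1 − 1.000 = 0.000
¬¬(γ ⇒ ¬γ) = 1 − 0.000 = 1.000
(β ∧ ¬(((¬α ⇒ γ) ⇒ β) ⇒ γ)) ∧ ¬¬(γ ⇒ ¬γ) = min(0.056, 1.000) = 0.056
¬((β ∧ ¬(((¬α ⇒ γ) ⇒ β) ⇒ γ)) ∧ ¬¬(γ ⇒ ¬γ)) = 1 − 0.056 = 0.944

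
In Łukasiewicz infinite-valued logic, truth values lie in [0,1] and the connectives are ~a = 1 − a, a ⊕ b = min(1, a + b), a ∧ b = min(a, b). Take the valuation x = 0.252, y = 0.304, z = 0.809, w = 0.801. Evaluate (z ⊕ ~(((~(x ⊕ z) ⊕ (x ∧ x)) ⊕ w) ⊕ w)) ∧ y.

0.304

x ⊕ z = min(1, 0.252 + 0.809) = min(1, 1.061) = 1.000
~(x ⊕ z) = 1 − 1.000 = 0.000
x ∧ x = min(0.252, 0.252) = 0.252
~(x ⊕ z) ⊕ (x ∧ x) = min(1, 0.000 + 0.252) = min(1, 0.252) = 0.252
(~(x ⊕ z) ⊕ (x ∧ x)) ⊕ w = min(1, 0.252 + 0.801) = min(1, 1.053) = 1.000
((~(x ⊕ z) ⊕ (x ∧ x)) ⊕ w) ⊕ w = min(1, 1.000 + 0.801) = min(1, 1.801) = 1.000
~(((~(x ⊕ z) ⊕ (x ∧ x)) ⊕ w) ⊕ w) = 1 − 1.000 = 0.000
z ⊕ ~(((~(x ⊕ z) ⊕ (x ∧ x)) ⊕ w) ⊕ w) = min(1, 0.809 + 0.000) = min(1, 0.809) = 0.809
(z ⊕ ~(((~(x ⊕ z) ⊕ (x ∧ x)) ⊕ w) ⊕ w)) ∧ y = min(0.809, 0.304) = 0.304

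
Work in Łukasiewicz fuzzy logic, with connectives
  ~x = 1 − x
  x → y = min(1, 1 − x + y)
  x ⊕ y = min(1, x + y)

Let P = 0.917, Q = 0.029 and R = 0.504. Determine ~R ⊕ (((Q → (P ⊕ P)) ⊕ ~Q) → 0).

~R = 1 − 0.504 = 0.496
P ⊕ P = min(1, 0.917 + 0.917) = min(1, 1.834) = 1.000
Q → (P ⊕ P) = min(1, 1 − 0.029 + 1.000) = min(1, 1.971) = 1.000
~Q = 1 − 0.029 = 0.971
(Q → (P ⊕ P)) ⊕ ~Q = min(1, 1.000 + 0.971) = min(1, 1.971) = 1.000
((Q → (P ⊕ P)) ⊕ ~Q) → 0 = min(1, 1 − 1.000 + 0.000) = min(1, 0.000) = 0.000
~R ⊕ (((Q → (P ⊕ P)) ⊕ ~Q) → 0) = min(1, 0.496 + 0.000) = min(1, 0.496) = 0.496

0.496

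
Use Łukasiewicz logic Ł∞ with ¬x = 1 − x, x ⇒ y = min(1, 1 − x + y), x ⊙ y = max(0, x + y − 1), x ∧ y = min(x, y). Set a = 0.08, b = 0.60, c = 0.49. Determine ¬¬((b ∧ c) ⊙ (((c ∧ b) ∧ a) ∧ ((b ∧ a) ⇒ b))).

b ∧ c = min(0.60, 0.49) = 0.49
c ∧ b = min(0.49, 0.60) = 0.49
(c ∧ b) ∧ a = min(0.49, 0.08) = 0.08
b ∧ a = min(0.60, 0.08) = 0.08
(b ∧ a) ⇒ b = min(1, 1 − 0.08 + 0.60) = min(1, 1.52) = 1.00
((c ∧ b) ∧ a) ∧ ((b ∧ a) ⇒ b) = min(0.08, 1.00) = 0.08
(b ∧ c) ⊙ (((c ∧ b) ∧ a) ∧ ((b ∧ a) ⇒ b)) = max(0, 0.49 + 0.08 − 1) = max(0, -0.43) = 0.00
¬((b ∧ c) ⊙ (((c ∧ b) ∧ a) ∧ ((b ∧ a) ⇒ b))) = 1 − 0.00 = 1.00
¬¬((b ∧ c) ⊙ (((c ∧ b) ∧ a) ∧ ((b ∧ a) ⇒ b))) = 1 − 1.00 = 0.00

0.00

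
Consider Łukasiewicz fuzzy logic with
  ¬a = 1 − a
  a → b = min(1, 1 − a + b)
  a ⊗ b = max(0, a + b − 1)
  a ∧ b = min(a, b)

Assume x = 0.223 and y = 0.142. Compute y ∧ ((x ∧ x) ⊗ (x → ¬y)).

x ∧ x = min(0.223, 0.223) = 0.223
¬y = 1 − 0.142 = 0.858
x → ¬y = min(1, 1 − 0.223 + 0.858) = min(1, 1.635) = 1.000
(x ∧ x) ⊗ (x → ¬y) = max(0, 0.223 + 1.000 − 1) = max(0, 0.223) = 0.223
y ∧ ((x ∧ x) ⊗ (x → ¬y)) = min(0.142, 0.223) = 0.142

0.142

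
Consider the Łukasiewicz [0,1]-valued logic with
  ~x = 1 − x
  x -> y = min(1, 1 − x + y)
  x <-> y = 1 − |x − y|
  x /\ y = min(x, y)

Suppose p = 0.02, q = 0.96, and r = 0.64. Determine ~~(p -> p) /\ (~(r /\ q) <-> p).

0.66

p -> p = min(1, 1 − 0.02 + 0.02) = min(1, 1.00) = 1.00
~(p -> p) = 1 − 1.00 = 0.00
~~(p -> p) = 1 − 0.00 = 1.00
r /\ q = min(0.64, 0.96) = 0.64
~(r /\ q) = 1 − 0.64 = 0.36
~(r /\ q) <-> p = 1 − |0.36 − 0.02| = 1 − 0.34 = 0.66
~~(p -> p) /\ (~(r /\ q) <-> p) = min(1.00, 0.66) = 0.66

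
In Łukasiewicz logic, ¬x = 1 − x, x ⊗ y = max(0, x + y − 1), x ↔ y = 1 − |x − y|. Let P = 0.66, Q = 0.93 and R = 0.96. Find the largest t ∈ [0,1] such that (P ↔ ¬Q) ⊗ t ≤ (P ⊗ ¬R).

¬Q = 1 − 0.93 = 0.07
P ↔ ¬Q = 1 − |0.66 − 0.07| = 1 − 0.59 = 0.41
So the left factor is P ↔ ¬Q = 0.41.
¬R = 1 − 0.96 = 0.04
P ⊗ ¬R = max(0, 0.66 + 0.04 − 1) = max(0, -0.30) = 0.00
So the right-hand bound is P ⊗ ¬R = 0.00.
The residuum of the Łukasiewicz t-norm gives the supremum: min(1, 1 − 0.41 + 0.00).
1 − 0.41 + 0.00 = 0.59, so t = min(1, 0.59) = 0.59.
Check: 0.41 ⊗ 0.59 = max(0, 0.00) = 0.00 ≤ 0.00.

0.59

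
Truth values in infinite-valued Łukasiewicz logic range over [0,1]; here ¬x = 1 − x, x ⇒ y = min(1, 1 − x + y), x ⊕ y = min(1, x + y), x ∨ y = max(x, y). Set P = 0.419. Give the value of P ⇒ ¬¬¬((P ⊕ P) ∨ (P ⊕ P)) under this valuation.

P ⊕ P = min(1, 0.419 + 0.419) = min(1, 0.838) = 0.838
(P ⊕ P) ∨ (P ⊕ P) = max(0.838, 0.838) = 0.838
¬((P ⊕ P) ∨ (P ⊕ P)) = 1 − 0.838 = 0.162
¬¬((P ⊕ P) ∨ (P ⊕ P)) = 1 − 0.162 = 0.838
¬¬¬((P ⊕ P) ∨ (P ⊕ P)) = 1 − 0.838 = 0.162
P ⇒ ¬¬¬((P ⊕ P) ∨ (P ⊕ P)) = min(1, 1 − 0.419 + 0.162) = min(1, 0.743) = 0.743

0.743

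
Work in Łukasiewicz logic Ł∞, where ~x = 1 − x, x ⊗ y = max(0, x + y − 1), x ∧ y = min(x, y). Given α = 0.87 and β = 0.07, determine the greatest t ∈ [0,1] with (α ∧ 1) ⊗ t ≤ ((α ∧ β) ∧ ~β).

0.20

α ∧ 1 = min(0.87, 1.00) = 0.87
So the left factor is α ∧ 1 = 0.87.
α ∧ β = min(0.87, 0.07) = 0.07
~β = 1 − 0.07 = 0.93
(α ∧ β) ∧ ~β = min(0.07, 0.93) = 0.07
So the right-hand bound is (α ∧ β) ∧ ~β = 0.07.
The residuum of the Łukasiewicz t-norm gives the supremum: min(1, 1 − 0.87 + 0.07).
1 − 0.87 + 0.07 = 0.20, so t = min(1, 0.20) = 0.20.
Check: 0.87 ⊗ 0.20 = max(0, 0.07) = 0.07 ≤ 0.07.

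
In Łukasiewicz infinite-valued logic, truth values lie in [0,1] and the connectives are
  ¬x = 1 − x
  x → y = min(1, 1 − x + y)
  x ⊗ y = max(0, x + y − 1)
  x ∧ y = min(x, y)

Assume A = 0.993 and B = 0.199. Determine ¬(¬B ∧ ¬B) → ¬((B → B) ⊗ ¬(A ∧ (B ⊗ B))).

0.801

¬B = 1 − 0.199 = 0.801
¬B ∧ ¬B = min(0.801, 0.801) = 0.801
¬(¬B ∧ ¬B) = 1 − 0.801 = 0.199
B → B = min(1, 1 − 0.199 + 0.199) = min(1, 1.000) = 1.000
B ⊗ B = max(0, 0.199 + 0.199 − 1) = max(0, -0.602) = 0.000
A ∧ (B ⊗ B) = min(0.993, 0.000) = 0.000
¬(A ∧ (B ⊗ B)) = 1 − 0.000 = 1.000
(B → B) ⊗ ¬(A ∧ (B ⊗ B)) = max(0, 1.000 + 1.000 − 1) = max(0, 1.000) = 1.000
¬((B → B) ⊗ ¬(A ∧ (B ⊗ B))) = 1 − 1.000 = 0.000
¬(¬B ∧ ¬B) → ¬((B → B) ⊗ ¬(A ∧ (B ⊗ B))) = min(1, 1 − 0.199 + 0.000) = min(1, 0.801) = 0.801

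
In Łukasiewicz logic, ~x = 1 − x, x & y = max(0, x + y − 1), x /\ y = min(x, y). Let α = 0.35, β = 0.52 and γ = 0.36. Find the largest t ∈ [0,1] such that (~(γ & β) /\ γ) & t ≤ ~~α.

γ & β = max(0, 0.36 + 0.52 − 1) = max(0, -0.12) = 0.00
~(γ & β) = 1 − 0.00 = 1.00
~(γ & β) /\ γ = min(1.00, 0.36) = 0.36
So the left factor is ~(γ & β) /\ γ = 0.36.
~α = 1 − 0.35 = 0.65
~~α = 1 − 0.65 = 0.35
So the right-hand bound is ~~α = 0.35.
The residuum of the Łukasiewicz t-norm gives the supremum: min(1, 1 − 0.36 + 0.35).
1 − 0.36 + 0.35 = 0.99, so t = min(1, 0.99) = 0.99.
Check: 0.36 & 0.99 = max(0, 0.35) = 0.35 ≤ 0.35.

0.99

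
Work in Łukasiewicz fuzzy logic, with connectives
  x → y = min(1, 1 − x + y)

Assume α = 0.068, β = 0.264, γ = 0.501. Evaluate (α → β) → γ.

0.501

α → β = min(1, 1 − 0.068 + 0.264) = min(1, 1.196) = 1.000
(α → β) → γ = min(1, 1 − 1.000 + 0.501) = min(1, 0.501) = 0.501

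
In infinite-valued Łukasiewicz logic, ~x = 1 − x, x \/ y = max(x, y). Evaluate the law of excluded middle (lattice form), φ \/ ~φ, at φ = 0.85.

0.85

~φ = 1 − 0.85 = 0.15
φ \/ ~φ = max(0.85, 0.15) = 0.85
(The value 0.85 < 1 shows this instance is not satisfied; not a Ł∞-tautology — its value is max(a, 1−a).)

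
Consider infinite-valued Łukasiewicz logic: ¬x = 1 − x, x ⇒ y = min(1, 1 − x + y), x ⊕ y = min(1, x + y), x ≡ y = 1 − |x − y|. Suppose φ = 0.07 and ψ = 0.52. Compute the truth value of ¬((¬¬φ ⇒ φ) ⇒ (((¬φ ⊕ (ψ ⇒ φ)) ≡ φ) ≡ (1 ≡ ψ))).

¬φ = 1 − 0.07 = 0.93
¬¬φ = 1 − 0.93 = 0.07
¬¬φ ⇒ φ = min(1, 1 − 0.07 + 0.07) = min(1, 1.00) = 1.00
ψ ⇒ φ = min(1, 1 − 0.52 + 0.07) = min(1, 0.55) = 0.55
¬φ ⊕ (ψ ⇒ φ) = min(1, 0.93 + 0.55) = min(1, 1.48) = 1.00
(¬φ ⊕ (ψ ⇒ φ)) ≡ φ = 1 − |1.00 − 0.07| = 1 − 0.93 = 0.07
1 ≡ ψ = 1 − |1.00 − 0.52| = 1 − 0.48 = 0.52
((¬φ ⊕ (ψ ⇒ φ)) ≡ φ) ≡ (1 ≡ ψ) = 1 − |0.07 − 0.52| = 1 − 0.45 = 0.55
(¬¬φ ⇒ φ) ⇒ (((¬φ ⊕ (ψ ⇒ φ)) ≡ φ) ≡ (1 ≡ ψ)) = min(1, 1 − 1.00 + 0.55) = min(1, 0.55) = 0.55
¬((¬¬φ ⇒ φ) ⇒ (((¬φ ⊕ (ψ ⇒ φ)) ≡ φ) ≡ (1 ≡ ψ))) = 1 − 0.55 = 0.45

0.45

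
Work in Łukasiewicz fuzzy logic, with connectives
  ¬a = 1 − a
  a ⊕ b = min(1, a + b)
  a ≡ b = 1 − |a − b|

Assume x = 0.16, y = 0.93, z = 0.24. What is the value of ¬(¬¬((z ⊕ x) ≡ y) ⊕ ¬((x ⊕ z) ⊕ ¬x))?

0.53

z ⊕ x = min(1, 0.24 + 0.16) = min(1, 0.40) = 0.40
(z ⊕ x) ≡ y = 1 − |0.40 − 0.93| = 1 − 0.53 = 0.47
¬((z ⊕ x) ≡ y) = 1 − 0.47 = 0.53
¬¬((z ⊕ x) ≡ y) = 1 − 0.53 = 0.47
x ⊕ z = min(1, 0.16 + 0.24) = min(1, 0.40) = 0.40
¬x = 1 − 0.16 = 0.84
(x ⊕ z) ⊕ ¬x = min(1, 0.40 + 0.84) = min(1, 1.24) = 1.00
¬((x ⊕ z) ⊕ ¬x) = 1 − 1.00 = 0.00
¬¬((z ⊕ x) ≡ y) ⊕ ¬((x ⊕ z) ⊕ ¬x) = min(1, 0.47 + 0.00) = min(1, 0.47) = 0.47
¬(¬¬((z ⊕ x) ≡ y) ⊕ ¬((x ⊕ z) ⊕ ¬x)) = 1 − 0.47 = 0.53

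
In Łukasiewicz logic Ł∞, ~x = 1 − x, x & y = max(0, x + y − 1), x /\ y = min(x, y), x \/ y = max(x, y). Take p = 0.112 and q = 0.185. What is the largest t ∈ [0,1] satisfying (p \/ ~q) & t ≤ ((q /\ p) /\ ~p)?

0.297

~q = 1 − 0.185 = 0.815
p \/ ~q = max(0.112, 0.815) = 0.815
So the left factor is p \/ ~q = 0.815.
q /\ p = min(0.185, 0.112) = 0.112
~p = 1 − 0.112 = 0.888
(q /\ p) /\ ~p = min(0.112, 0.888) = 0.112
So the right-hand bound is (q /\ p) /\ ~p = 0.112.
The residuum of the Łukasiewicz t-norm gives the supremum: min(1, 1 − 0.815 + 0.112).
1 − 0.815 + 0.112 = 0.297, so t = min(1, 0.297) = 0.297.
Check: 0.815 & 0.297 = max(0, 0.112) = 0.112 ≤ 0.112.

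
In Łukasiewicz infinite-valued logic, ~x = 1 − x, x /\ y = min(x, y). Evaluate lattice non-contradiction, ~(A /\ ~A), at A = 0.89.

~A = 1 − 0.89 = 0.11
A /\ ~A = min(0.89, 0.11) = 0.11
~(A /\ ~A) = 1 − 0.11 = 0.89
(The value 0.89 < 1 shows this instance is not satisfied; not a Ł∞-tautology — its value is 1 − min(a, 1−a).)

0.89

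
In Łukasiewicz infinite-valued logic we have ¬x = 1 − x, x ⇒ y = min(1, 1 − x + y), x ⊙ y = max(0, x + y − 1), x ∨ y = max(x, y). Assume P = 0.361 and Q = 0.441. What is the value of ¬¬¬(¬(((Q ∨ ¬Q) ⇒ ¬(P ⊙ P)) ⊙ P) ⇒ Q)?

¬Q = 1 − 0.441 = 0.559
Q ∨ ¬Q = max(0.441, 0.559) = 0.559
P ⊙ P = max(0, 0.361 + 0.361 − 1) = max(0, -0.278) = 0.000
¬(P ⊙ P) = 1 − 0.000 = 1.000
(Q ∨ ¬Q) ⇒ ¬(P ⊙ P) = min(1, 1 − 0.559 + 1.000) = min(1, 1.441) = 1.000
((Q ∨ ¬Q) ⇒ ¬(P ⊙ P)) ⊙ P = max(0, 1.000 + 0.361 − 1) = max(0, 0.361) = 0.361
¬(((Q ∨ ¬Q) ⇒ ¬(P ⊙ P)) ⊙ P) = 1 − 0.361 = 0.639
¬(((Q ∨ ¬Q) ⇒ ¬(P ⊙ P)) ⊙ P) ⇒ Q = min(1, 1 − 0.639 + 0.441) = min(1, 0.802) = 0.802
¬(¬(((Q ∨ ¬Q) ⇒ ¬(P ⊙ P)) ⊙ P) ⇒ Q) = 1 − 0.802 = 0.198
¬¬(¬(((Q ∨ ¬Q) ⇒ ¬(P ⊙ P)) ⊙ P) ⇒ Q) = 1 − 0.198 = 0.802
¬¬¬(¬(((Q ∨ ¬Q) ⇒ ¬(P ⊙ P)) ⊙ P) ⇒ Q) = 1 − 0.802 = 0.198

0.198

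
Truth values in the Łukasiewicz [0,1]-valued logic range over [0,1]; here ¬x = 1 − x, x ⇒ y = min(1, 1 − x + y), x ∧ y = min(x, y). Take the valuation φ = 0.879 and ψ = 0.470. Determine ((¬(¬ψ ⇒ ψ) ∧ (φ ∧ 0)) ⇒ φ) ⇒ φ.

0.879

¬ψ = 1 − 0.470 = 0.530
¬ψ ⇒ ψ = min(1, 1 − 0.530 + 0.470) = min(1, 0.940) = 0.940
¬(¬ψ ⇒ ψ) = 1 − 0.940 = 0.060
φ ∧ 0 = min(0.879, 0.000) = 0.000
¬(¬ψ ⇒ ψ) ∧ (φ ∧ 0) = min(0.060, 0.000) = 0.000
(¬(¬ψ ⇒ ψ) ∧ (φ ∧ 0)) ⇒ φ = min(1, 1 − 0.000 + 0.879) = min(1, 1.879) = 1.000
((¬(¬ψ ⇒ ψ) ∧ (φ ∧ 0)) ⇒ φ) ⇒ φ = min(1, 1 − 1.000 + 0.879) = min(1, 0.879) = 0.879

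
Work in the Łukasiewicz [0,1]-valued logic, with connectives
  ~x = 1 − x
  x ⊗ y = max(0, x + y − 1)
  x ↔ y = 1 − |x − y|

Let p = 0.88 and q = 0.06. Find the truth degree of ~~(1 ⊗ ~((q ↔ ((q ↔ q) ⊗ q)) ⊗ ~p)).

q ↔ q = 1 − |0.06 − 0.06| = 1 − 0.00 = 1.00
(q ↔ q) ⊗ q = max(0, 1.00 + 0.06 − 1) = max(0, 0.06) = 0.06
q ↔ ((q ↔ q) ⊗ q) = 1 − |0.06 − 0.06| = 1 − 0.00 = 1.00
~p = 1 − 0.88 = 0.12
(q ↔ ((q ↔ q) ⊗ q)) ⊗ ~p = max(0, 1.00 + 0.12 − 1) = max(0, 0.12) = 0.12
~((q ↔ ((q ↔ q) ⊗ q)) ⊗ ~p) = 1 − 0.12 = 0.88
1 ⊗ ~((q ↔ ((q ↔ q) ⊗ q)) ⊗ ~p) = max(0, 1.00 + 0.88 − 1) = max(0, 0.88) = 0.88
~(1 ⊗ ~((q ↔ ((q ↔ q) ⊗ q)) ⊗ ~p)) = 1 − 0.88 = 0.12
~~(1 ⊗ ~((q ↔ ((q ↔ q) ⊗ q)) ⊗ ~p)) = 1 − 0.12 = 0.88

0.88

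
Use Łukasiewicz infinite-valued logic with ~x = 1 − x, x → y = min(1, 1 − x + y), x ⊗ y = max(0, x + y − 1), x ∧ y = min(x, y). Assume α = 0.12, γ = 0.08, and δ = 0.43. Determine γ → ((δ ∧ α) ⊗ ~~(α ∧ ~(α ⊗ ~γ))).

δ ∧ α = min(0.43, 0.12) = 0.12
~γ = 1 − 0.08 = 0.92
α ⊗ ~γ = max(0, 0.12 + 0.92 − 1) = max(0, 0.04) = 0.04
~(α ⊗ ~γ) = 1 − 0.04 = 0.96
α ∧ ~(α ⊗ ~γ) = min(0.12, 0.96) = 0.12
~(α ∧ ~(α ⊗ ~γ)) = 1 − 0.12 = 0.88
~~(α ∧ ~(α ⊗ ~γ)) = 1 − 0.88 = 0.12
(δ ∧ α) ⊗ ~~(α ∧ ~(α ⊗ ~γ)) = max(0, 0.12 + 0.12 − 1) = max(0, -0.76) = 0.00
γ → ((δ ∧ α) ⊗ ~~(α ∧ ~(α ⊗ ~γ))) = min(1, 1 − 0.08 + 0.00) = min(1, 0.92) = 0.92

0.92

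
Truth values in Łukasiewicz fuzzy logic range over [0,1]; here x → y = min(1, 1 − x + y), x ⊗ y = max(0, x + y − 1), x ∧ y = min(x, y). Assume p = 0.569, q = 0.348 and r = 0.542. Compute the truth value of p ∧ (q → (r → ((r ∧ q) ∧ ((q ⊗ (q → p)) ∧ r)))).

r ∧ q = min(0.542, 0.348) = 0.348
q → p = min(1, 1 − 0.348 + 0.569) = min(1, 1.221) = 1.000
q ⊗ (q → p) = max(0, 0.348 + 1.000 − 1) = max(0, 0.348) = 0.348
(q ⊗ (q → p)) ∧ r = min(0.348, 0.542) = 0.348
(r ∧ q) ∧ ((q ⊗ (q → p)) ∧ r) = min(0.348, 0.348) = 0.348
r → ((r ∧ q) ∧ ((q ⊗ (q → p)) ∧ r)) = min(1, 1 − 0.542 + 0.348) = min(1, 0.806) = 0.806
q → (r → ((r ∧ q) ∧ ((q ⊗ (q → p)) ∧ r))) = min(1, 1 − 0.348 + 0.806) = min(1, 1.458) = 1.000
p ∧ (q → (r → ((r ∧ q) ∧ ((q ⊗ (q → p)) ∧ r)))) = min(0.569, 1.000) = 0.569

0.569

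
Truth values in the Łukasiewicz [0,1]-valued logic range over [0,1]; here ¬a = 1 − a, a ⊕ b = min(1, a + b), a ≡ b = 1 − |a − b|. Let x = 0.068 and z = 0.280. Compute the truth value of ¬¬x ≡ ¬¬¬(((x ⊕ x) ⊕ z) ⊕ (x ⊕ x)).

0.620

¬x = 1 − 0.068 = 0.932
¬¬x = 1 − 0.932 = 0.068
x ⊕ x = min(1, 0.068 + 0.068) = min(1, 0.136) = 0.136
(x ⊕ x) ⊕ z = min(1, 0.136 + 0.280) = min(1, 0.416) = 0.416
((x ⊕ x) ⊕ z) ⊕ (x ⊕ x) = min(1, 0.416 + 0.136) = min(1, 0.552) = 0.552
¬(((x ⊕ x) ⊕ z) ⊕ (x ⊕ x)) = 1 − 0.552 = 0.448
¬¬(((x ⊕ x) ⊕ z) ⊕ (x ⊕ x)) = 1 − 0.448 = 0.552
¬¬¬(((x ⊕ x) ⊕ z) ⊕ (x ⊕ x)) = 1 − 0.552 = 0.448
¬¬x ≡ ¬¬¬(((x ⊕ x) ⊕ z) ⊕ (x ⊕ x)) = 1 − |0.068 − 0.448| = 1 − 0.380 = 0.620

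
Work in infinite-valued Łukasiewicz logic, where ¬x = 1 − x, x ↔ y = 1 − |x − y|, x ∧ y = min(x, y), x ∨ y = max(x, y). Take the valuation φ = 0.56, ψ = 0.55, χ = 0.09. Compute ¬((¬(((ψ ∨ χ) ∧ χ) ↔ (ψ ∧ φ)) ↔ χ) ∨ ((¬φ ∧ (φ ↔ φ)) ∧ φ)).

0.37

ψ ∨ χ = max(0.55, 0.09) = 0.55
(ψ ∨ χ) ∧ χ = min(0.55, 0.09) = 0.09
ψ ∧ φ = min(0.55, 0.56) = 0.55
((ψ ∨ χ) ∧ χ) ↔ (ψ ∧ φ) = 1 − |0.09 − 0.55| = 1 − 0.46 = 0.54
¬(((ψ ∨ χ) ∧ χ) ↔ (ψ ∧ φ)) = 1 − 0.54 = 0.46
¬(((ψ ∨ χ) ∧ χ) ↔ (ψ ∧ φ)) ↔ χ = 1 − |0.46 − 0.09| = 1 − 0.37 = 0.63
¬φ = 1 − 0.56 = 0.44
φ ↔ φ = 1 − |0.56 − 0.56| = 1 − 0.00 = 1.00
¬φ ∧ (φ ↔ φ) = min(0.44, 1.00) = 0.44
(¬φ ∧ (φ ↔ φ)) ∧ φ = min(0.44, 0.56) = 0.44
(¬(((ψ ∨ χ) ∧ χ) ↔ (ψ ∧ φ)) ↔ χ) ∨ ((¬φ ∧ (φ ↔ φ)) ∧ φ) = max(0.63, 0.44) = 0.63
¬((¬(((ψ ∨ χ) ∧ χ) ↔ (ψ ∧ φ)) ↔ χ) ∨ ((¬φ ∧ (φ ↔ φ)) ∧ φ)) = 1 − 0.63 = 0.37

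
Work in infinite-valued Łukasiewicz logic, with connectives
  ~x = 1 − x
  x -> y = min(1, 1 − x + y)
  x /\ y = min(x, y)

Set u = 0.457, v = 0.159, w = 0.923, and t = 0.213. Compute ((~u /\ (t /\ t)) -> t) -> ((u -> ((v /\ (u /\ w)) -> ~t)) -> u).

~u = 1 − 0.457 = 0.543
t /\ t = min(0.213, 0.213) = 0.213
~u /\ (t /\ t) = min(0.543, 0.213) = 0.213
(~u /\ (t /\ t)) -> t = min(1, 1 − 0.213 + 0.213) = min(1, 1.000) = 1.000
u /\ w = min(0.457, 0.923) = 0.457
v /\ (u /\ w) = min(0.159, 0.457) = 0.159
~t = 1 − 0.213 = 0.787
(v /\ (u /\ w)) -> ~t = min(1, 1 − 0.159 + 0.787) = min(1, 1.628) = 1.000
u -> ((v /\ (u /\ w)) -> ~t) = min(1, 1 − 0.457 + 1.000) = min(1, 1.543) = 1.000
(u -> ((v /\ (u /\ w)) -> ~t)) -> u = min(1, 1 − 1.000 + 0.457) = min(1, 0.457) = 0.457
((~u /\ (t /\ t)) -> t) -> ((u -> ((v /\ (u /\ w)) -> ~t)) -> u) = min(1, 1 − 1.000 + 0.457) = min(1, 0.457) = 0.457

0.457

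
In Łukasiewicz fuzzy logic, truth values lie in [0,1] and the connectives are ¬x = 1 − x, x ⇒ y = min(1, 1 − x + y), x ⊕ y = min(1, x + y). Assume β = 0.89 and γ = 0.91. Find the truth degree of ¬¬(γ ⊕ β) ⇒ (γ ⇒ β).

γ ⊕ β = min(1, 0.91 + 0.89) = min(1, 1.80) = 1.00
¬(γ ⊕ β) = 1 − 1.00 = 0.00
¬¬(γ ⊕ β) = 1 − 0.00 = 1.00
γ ⇒ β = min(1, 1 − 0.91 + 0.89) = min(1, 0.98) = 0.98
¬¬(γ ⊕ β) ⇒ (γ ⇒ β) = min(1, 1 − 1.00 + 0.98) = min(1, 0.98) = 0.98

0.98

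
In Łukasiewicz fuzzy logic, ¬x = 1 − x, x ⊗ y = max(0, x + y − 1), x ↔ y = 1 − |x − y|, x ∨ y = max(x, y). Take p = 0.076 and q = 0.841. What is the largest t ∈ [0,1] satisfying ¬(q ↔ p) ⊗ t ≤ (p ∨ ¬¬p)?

0.311

q ↔ p = 1 − |0.841 − 0.076| = 1 − 0.765 = 0.235
¬(q ↔ p) = 1 − 0.235 = 0.765
So the left factor is ¬(q ↔ p) = 0.765.
¬p = 1 − 0.076 = 0.924
¬¬p = 1 − 0.924 = 0.076
p ∨ ¬¬p = max(0.076, 0.076) = 0.076
So the right-hand bound is p ∨ ¬¬p = 0.076.
The residuum of the Łukasiewicz t-norm gives the supremum: min(1, 1 − 0.765 + 0.076).
1 − 0.765 + 0.076 = 0.311, so t = min(1, 0.311) = 0.311.
Check: 0.765 ⊗ 0.311 = max(0, 0.076) = 0.076 ≤ 0.076.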